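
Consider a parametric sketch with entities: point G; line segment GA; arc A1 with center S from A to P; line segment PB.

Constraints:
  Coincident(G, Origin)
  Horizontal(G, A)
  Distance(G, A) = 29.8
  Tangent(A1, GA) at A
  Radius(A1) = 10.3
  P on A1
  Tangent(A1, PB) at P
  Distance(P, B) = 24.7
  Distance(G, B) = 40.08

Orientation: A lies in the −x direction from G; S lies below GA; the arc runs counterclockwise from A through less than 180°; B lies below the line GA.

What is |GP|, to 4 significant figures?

41.03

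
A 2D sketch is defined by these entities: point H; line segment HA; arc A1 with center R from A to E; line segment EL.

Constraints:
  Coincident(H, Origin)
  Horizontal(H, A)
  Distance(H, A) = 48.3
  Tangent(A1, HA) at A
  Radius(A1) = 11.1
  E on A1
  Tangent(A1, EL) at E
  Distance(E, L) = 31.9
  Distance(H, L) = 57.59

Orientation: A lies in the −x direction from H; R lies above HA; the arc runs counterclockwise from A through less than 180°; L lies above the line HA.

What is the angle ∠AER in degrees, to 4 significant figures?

44.28°

H is at the origin; HA is horizontal with |HA| = 48.3 and A on the −x side, so A = (-48.30, 0.000). Tangency of A1 to HA means the radius RA is perpendicular to HA, so R = A + (0, 11.1) = (-48.30, 11.10). Since RE ⟂ EL (tangency), |RL| = √(11.1² + 31.9²) = 33.78 regardless of where E sits on A1. So L lies on both circle(H, 57.59) and circle(R, 33.78); the above-HA intersection is L = (-38.01, 43.27). E is the foot of the tangent from L: E = (-37.20, 11.38).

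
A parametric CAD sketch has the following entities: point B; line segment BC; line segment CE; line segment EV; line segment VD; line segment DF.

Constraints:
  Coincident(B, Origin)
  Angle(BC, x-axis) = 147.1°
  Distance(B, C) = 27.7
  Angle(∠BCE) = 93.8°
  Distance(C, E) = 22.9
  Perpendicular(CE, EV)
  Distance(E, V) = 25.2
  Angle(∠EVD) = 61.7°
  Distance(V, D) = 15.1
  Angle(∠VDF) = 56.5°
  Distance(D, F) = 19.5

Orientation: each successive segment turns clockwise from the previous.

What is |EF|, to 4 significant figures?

9.646

∠EVD = 61.7° gives VD at -147.4° from the x-axis; with |VD| = 15.1, D = (-2.822, 14.66). ∠VDF = 56.5° gives DF at 89.10° from the x-axis; with |DF| = 19.5, F = (-2.516, 34.16). Then |EF| = |F − E| = 9.646.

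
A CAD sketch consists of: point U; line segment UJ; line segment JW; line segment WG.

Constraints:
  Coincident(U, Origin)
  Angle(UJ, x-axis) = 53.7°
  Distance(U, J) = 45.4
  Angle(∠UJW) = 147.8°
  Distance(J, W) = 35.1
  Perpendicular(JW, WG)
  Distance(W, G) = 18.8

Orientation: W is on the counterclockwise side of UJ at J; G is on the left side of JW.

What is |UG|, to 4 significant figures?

73.71

∠UJW = 147.8°, so JW runs at 53.7° + (180° − 147.8°) = 85.90° from the x-axis; with |JW| = 35.1, W = J + 35.1·(cos 85.90°, sin 85.90°) = (29.39, 71.60). JW ⟂ WG; with |WG| = 18.8 on the left of JW, G = W + 18.8·(-0.9974, 0.07150) = (10.64, 72.94). Then |UG| = |G − U| = 73.71.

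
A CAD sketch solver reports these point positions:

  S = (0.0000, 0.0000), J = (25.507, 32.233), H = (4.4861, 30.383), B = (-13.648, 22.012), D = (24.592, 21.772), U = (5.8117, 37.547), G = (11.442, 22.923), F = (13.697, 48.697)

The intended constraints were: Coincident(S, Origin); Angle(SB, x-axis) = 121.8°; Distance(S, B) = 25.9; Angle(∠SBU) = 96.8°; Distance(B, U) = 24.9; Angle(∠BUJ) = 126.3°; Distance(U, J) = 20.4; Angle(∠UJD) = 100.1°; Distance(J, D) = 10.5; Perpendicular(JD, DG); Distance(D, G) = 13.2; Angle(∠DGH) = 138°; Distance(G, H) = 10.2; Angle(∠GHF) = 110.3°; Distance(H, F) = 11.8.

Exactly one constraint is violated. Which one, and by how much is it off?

Distance(H, F) = 11.8 — off by 8.70.

S = (0.00, 0.00) ✓; SB at 121.8° ✓; |SB| = 25.90 ✓; ∠SBU = 96.80° ✓; |BU| = 24.90 ✓; ∠BUJ = 126.3° ✓; |UJ| = 20.40 ✓; ∠UJD = 100.1° ✓; |JD| = 10.50 ✓; ∠(JD, DG) = 90.00° ✓; |DG| = 13.20 ✓; ∠DGH = 138.0° ✓; |GH| = 10.20 ✓; ∠GHF = 110.3° ✓; |HF| = 20.50 ✗.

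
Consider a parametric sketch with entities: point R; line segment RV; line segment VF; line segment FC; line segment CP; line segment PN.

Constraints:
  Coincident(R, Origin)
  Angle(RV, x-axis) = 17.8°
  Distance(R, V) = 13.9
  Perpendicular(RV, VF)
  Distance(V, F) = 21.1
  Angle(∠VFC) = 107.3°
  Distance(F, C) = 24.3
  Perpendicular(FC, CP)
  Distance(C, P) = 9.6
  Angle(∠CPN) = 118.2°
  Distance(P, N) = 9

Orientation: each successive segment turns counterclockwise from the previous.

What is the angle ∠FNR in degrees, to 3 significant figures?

88.3°

R is at the origin; RV runs at 17.8° with length 13.9, so V = (13.2, 4.25). RV is perpendicular to VF, so VF runs at 108°; with |VF| = 21.1, F = (6.78, 24.3). ∠VFC = 107.3° gives FC at -180° from the x-axis; with |FC| = 24.3, C = (-17.5, 24.1). FC ⟂ CP, so CP runs at -89.5°; with |CP| = 9.6, P = (-17.4, 14.5). ∠CPN = 118.2° gives PN at -27.7° from the x-axis; with |PN| = 9.0, N = (-9.46, 10.3). Then cos ∠FNR = NF·NR / (|NF||NR|), giving 88.3°.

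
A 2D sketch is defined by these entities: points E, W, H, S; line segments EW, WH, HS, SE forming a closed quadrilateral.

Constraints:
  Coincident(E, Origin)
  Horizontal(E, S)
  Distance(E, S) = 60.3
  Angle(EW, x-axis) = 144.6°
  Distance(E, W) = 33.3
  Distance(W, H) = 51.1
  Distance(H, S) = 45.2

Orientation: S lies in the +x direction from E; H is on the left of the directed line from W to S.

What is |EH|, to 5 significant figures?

35.201

E is at the origin; E and S share the same y with |ES| = 60.3 and S in +x, so S = (60.3, 0). EW runs at 144.6° with |EW| = 33.3, so W = (-27.144, 19.290). H is determined by |WH| = 51.1 and |HS| = 45.2 together: it lies at the intersection of circle(W, 51.1) and circle(S, 45.2). With |WS| = 89.546, the foot of the radical line on WS is 47.946 from W and the perpendicular offset is √(51.1² − 47.946²) = 17.676. Taking the left-of-WS solution: H = (23.484, 26.222).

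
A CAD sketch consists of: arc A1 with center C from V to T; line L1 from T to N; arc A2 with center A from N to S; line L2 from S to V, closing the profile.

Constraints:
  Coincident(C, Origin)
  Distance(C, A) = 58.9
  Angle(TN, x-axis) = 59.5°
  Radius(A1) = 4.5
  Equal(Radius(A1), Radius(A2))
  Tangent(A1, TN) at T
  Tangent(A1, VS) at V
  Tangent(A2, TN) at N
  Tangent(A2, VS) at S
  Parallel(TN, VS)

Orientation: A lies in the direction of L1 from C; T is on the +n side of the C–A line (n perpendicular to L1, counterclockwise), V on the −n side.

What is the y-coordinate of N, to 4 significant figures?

53.03

The slot axis is L1's direction at 59.5°, so u = (cos 59.5°, sin 59.5°) = (0.5075, 0.8616) and n = (−sin 59.5°, cos 59.5°) = (-0.8616, 0.5075). C is at the origin and A lies 58.9 along u from C, so A = 58.9·u = (29.89, 50.75). Tangency of A1 to both parallel lines with radius 4.5 puts T and V at C ± 4.5·n: T = (-3.877, 2.284), V = (3.877, -2.284). Equal radii place N and S the same way about A: N = A + 4.5·n = (26.02, 53.03), S = A − 4.5·n = (33.77, 48.47). So N.y = 53.03.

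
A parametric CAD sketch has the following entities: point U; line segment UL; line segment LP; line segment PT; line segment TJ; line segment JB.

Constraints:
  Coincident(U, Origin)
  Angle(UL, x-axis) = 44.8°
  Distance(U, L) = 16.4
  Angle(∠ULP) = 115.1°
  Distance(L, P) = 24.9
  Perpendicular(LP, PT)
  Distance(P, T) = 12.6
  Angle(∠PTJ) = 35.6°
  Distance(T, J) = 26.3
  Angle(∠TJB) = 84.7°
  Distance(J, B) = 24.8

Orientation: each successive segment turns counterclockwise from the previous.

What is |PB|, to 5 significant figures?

22.154

U is at the origin; UL runs at 44.8° with length 16.4, so L = (11.637, 11.556). ∠ULP = 115.1° gives LP at 109.70° from the x-axis; with |LP| = 24.9, P = (3.2433, 34.999). The perpendicularity gives PT at right angles to LP, so PT runs at -160.30°; with |PT| = 12.6, T = (-8.6192, 30.751). ∠PTJ = 35.6° gives TJ at -15.900° from the x-axis; with |TJ| = 26.3, J = (16.675, 23.546). ∠TJB = 84.7° gives JB at 79.400° from the x-axis; with |JB| = 24.8, B = (21.237, 47.923). Then |PB| = |B − P| = 22.154.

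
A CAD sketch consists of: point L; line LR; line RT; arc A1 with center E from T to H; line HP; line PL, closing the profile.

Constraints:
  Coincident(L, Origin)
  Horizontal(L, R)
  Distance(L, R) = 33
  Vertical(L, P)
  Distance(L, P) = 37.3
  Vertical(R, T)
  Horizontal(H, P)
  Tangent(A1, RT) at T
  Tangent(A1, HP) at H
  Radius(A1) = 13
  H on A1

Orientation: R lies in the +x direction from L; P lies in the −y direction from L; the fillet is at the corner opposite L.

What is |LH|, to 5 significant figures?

42.324

L is at the origin; L and R share the same y with |LR| = 33.0 and R on the +x side, so R = (33.000, 0.0000). L and P share the same x with |LP| = 37.3 and P on the −y side, so P = (0.0000, -37.300). The virtual corner opposite L is at (33.000, -37.300). Since A1 is tangent to RT there, ET ⟂ RT and since A1 is tangent to HP there, EH ⟂ HP, with radius 13.0, so the center E sits 13.0 in from both sides at E = (20.000, -24.300). That places the tangent points at T = (33.000, -24.300) on RT and H = (20.000, -37.300) on HP. Then |LH| = |H − L| = 42.324.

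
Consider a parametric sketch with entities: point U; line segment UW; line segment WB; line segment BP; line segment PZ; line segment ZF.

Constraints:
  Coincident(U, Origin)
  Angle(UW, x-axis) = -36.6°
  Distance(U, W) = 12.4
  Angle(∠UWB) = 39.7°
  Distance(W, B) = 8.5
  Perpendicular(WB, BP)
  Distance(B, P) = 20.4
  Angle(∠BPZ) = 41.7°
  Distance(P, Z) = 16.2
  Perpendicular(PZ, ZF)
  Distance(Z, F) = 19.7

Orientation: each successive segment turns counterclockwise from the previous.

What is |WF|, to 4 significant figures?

13.33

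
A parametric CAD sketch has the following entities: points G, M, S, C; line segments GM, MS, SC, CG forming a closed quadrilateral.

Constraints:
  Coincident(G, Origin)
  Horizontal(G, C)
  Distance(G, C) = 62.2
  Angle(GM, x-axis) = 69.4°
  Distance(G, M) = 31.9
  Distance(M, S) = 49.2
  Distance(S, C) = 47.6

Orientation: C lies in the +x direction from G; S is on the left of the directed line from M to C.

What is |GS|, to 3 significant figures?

74.3

Checks: |MS| = 49.20 ✓; |SC| = 47.60 ✓.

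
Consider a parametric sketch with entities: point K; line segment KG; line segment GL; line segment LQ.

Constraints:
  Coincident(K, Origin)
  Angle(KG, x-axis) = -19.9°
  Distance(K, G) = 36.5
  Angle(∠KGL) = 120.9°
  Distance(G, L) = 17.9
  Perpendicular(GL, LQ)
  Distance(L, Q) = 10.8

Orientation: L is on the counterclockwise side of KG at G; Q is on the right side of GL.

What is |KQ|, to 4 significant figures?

55.83

∠KGL = 120.9°, so GL runs at -19.9° + (180° − 120.9°) = 39.20° from the x-axis; with |GL| = 17.9, L = G + 17.9·(cos 39.20°, sin 39.20°) = (48.19, -1.111). GL ⟂ LQ; with |LQ| = 10.8 on the right of GL, Q = L + 10.8·(0.6320, -0.7749) = (55.02, -9.480). Then |KQ| = |Q − K| = 55.83.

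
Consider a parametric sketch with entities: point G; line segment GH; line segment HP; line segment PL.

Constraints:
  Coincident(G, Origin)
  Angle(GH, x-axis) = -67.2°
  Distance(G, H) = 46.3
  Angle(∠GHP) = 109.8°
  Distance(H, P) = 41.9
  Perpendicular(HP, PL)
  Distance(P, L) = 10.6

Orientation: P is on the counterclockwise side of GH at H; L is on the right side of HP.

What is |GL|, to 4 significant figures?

79.05

G is at the origin; GH runs at -67.2° with length 46.3, so H = 46.3·(cos -67.2°, sin -67.2°) = (17.94, -42.68). ∠GHP = 109.8°, so HP runs at -67.2° + (180° − 109.8°) = 3.000° from the x-axis; with |HP| = 41.9, P = H + 41.9·(cos 3.000°, sin 3.000°) = (59.78, -40.49). The perpendicularity gives PL at right angles to HP; with |PL| = 10.6 on the right of HP, L = P + 10.6·(0.05234, -0.9986) = (60.34, -51.07). Then |GL| = |L − G| = 79.05.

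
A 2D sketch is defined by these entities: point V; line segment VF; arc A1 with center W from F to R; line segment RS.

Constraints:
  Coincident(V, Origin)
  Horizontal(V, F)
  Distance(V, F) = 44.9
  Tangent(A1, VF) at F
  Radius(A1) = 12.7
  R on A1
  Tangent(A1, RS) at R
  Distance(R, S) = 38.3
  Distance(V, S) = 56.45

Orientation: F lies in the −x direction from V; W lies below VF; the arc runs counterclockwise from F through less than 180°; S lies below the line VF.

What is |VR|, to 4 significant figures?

58.20

Checks: |WF| = 12.70 ✓; |WR| = 12.70 ✓; ∠(WR, RS) = 90.00° ✓; |RS| = 38.30 ✓; |VS| = 56.45 ✓.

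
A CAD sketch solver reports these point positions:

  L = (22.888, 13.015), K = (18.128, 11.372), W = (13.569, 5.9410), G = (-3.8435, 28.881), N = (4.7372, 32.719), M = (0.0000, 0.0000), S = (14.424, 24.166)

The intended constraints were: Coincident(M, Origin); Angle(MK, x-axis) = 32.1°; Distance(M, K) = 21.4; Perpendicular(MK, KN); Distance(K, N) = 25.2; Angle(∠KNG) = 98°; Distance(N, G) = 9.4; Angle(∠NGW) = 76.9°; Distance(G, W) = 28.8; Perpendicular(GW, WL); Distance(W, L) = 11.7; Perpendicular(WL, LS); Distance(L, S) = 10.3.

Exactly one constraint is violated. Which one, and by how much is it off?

Distance(L, S) = 10.3 — off by 3.70.

M = (0.00, 0.00) ✓; MK at 32.10° ✓; |MK| = 21.40 ✓; ∠(MK, KN) = 90.00° ✓; |KN| = 25.20 ✓; ∠KNG = 98.00° ✓; |NG| = 9.400 ✓; ∠NGW = 76.90° ✓; |GW| = 28.80 ✓; ∠(GW, WL) = 90.00° ✓; |WL| = 11.70 ✓; ∠(WL, LS) = 90.00° ✓; |LS| = 14.00 ✗.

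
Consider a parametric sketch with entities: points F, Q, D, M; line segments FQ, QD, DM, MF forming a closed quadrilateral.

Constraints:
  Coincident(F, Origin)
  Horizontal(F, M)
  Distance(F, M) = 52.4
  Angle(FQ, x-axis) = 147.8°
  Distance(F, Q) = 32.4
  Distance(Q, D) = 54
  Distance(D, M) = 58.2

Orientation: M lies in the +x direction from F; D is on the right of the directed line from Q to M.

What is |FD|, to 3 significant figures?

28.4

Checks: |FM| = 52.40 ✓; |FQ| = 32.40 ✓; |QD| = 54.00 ✓; |DM| = 58.20 ✓.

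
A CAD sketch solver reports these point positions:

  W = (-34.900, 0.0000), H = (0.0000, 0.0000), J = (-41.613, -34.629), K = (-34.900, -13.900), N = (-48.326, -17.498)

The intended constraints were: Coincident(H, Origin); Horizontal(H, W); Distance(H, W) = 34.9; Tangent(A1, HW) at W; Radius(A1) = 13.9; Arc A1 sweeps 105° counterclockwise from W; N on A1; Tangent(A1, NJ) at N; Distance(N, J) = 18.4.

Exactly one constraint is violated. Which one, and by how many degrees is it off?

Tangent(A1, NJ) at N — off by 6.40°.

H = (0.00, 0.00) ✓; H.y = 0.00, W.y = 0.00 ✓; |HW| = 34.90 ✓; ∠(KW, WH) = 90.00° ✓; |KW| = 13.90 ✓; bearing(K→N) − bearing(K→W) = 105.0° ✓; |KN| = 13.90 ✓; ∠(KN, NJ) = 83.60° ✗; |NJ| = 18.40 ✓.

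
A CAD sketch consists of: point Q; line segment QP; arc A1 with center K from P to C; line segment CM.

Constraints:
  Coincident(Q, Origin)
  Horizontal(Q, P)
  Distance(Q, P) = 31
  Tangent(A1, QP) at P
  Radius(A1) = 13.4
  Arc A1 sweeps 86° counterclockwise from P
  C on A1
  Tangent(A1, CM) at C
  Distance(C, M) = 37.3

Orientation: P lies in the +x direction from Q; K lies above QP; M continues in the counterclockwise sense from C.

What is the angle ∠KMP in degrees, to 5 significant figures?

5.9393°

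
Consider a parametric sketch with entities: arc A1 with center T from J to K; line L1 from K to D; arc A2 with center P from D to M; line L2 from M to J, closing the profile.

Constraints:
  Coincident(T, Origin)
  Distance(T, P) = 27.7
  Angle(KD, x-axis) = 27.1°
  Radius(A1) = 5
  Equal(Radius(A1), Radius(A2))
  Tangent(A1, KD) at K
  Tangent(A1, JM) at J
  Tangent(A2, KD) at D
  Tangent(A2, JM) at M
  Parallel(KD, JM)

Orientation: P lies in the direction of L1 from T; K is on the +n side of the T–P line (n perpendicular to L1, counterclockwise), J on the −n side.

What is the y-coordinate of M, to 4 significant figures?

8.168

The slot axis is L1's direction at 27.1°, so u = (cos 27.1°, sin 27.1°) = (0.8902, 0.4555) and n = (−sin 27.1°, cos 27.1°) = (-0.4555, 0.8902). T is at the origin and P lies 27.7 along u from T, so P = 27.7·u = (24.66, 12.62). Tangency of A1 to both parallel lines with radius 5.0 puts K and J at T ± 5.0·n: K = (-2.278, 4.451), J = (2.278, -4.451). Equal radii place D and M the same way about P: D = P + 5.0·n = (22.38, 17.07), M = P − 5.0·n = (26.94, 8.168). So M.y = 8.168.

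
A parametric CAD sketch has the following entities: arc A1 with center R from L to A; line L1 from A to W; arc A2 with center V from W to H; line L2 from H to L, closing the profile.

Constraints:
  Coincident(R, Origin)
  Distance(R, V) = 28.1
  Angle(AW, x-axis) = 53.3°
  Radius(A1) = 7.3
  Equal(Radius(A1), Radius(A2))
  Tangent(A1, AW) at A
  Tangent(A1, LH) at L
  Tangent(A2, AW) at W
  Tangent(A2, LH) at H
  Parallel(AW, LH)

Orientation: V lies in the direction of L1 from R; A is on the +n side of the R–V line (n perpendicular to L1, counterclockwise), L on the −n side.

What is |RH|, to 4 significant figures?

29.03

The slot axis is L1's direction at 53.3°, so u = (cos 53.3°, sin 53.3°) = (0.5976, 0.8018) and n = (−sin 53.3°, cos 53.3°) = (-0.8018, 0.5976). R is at the origin and V lies 28.1 along u from R, so V = 28.1·u = (16.79, 22.53). Tangency of A1 to both parallel lines with radius 7.3 puts A and L at R ± 7.3·n: A = (-5.853, 4.363), L = (5.853, -4.363). Equal radii place W and H the same way about V: W = V + 7.3·n = (10.94, 26.89), H = V − 7.3·n = (22.65, 18.17). Then |RH| = |H − R| = 29.03.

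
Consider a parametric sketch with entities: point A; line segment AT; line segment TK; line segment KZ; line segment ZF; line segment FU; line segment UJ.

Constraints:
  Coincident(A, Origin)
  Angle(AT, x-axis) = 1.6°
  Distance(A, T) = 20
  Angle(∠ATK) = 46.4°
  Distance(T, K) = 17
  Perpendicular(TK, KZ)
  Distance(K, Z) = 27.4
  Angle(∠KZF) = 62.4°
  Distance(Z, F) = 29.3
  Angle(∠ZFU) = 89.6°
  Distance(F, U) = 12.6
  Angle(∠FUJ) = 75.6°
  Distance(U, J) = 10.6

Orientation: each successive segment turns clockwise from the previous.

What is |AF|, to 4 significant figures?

22.77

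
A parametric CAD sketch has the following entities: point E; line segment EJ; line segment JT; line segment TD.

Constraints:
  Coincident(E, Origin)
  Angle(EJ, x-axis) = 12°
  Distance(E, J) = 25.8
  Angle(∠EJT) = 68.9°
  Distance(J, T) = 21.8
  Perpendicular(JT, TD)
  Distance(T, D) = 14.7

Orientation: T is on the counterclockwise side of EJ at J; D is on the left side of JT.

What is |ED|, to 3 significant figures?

15.6

E is at the origin; EJ runs at 12.0° with length 25.8, so J = 25.8·(cos 12.0°, sin 12.0°) = (25.2, 5.36). ∠EJT = 68.9°, so JT runs at 12.0° + (180° − 68.9°) = 123° from the x-axis; with |JT| = 21.8, T = J + 21.8·(cos 123°, sin 123°) = (13.3, 23.6). The perpendicularity gives TD at right angles to JT; with |TD| = 14.7 on the left of JT, D = T + 14.7·(-0.838, -0.546) = (1.02, 15.6). Then |ED| = |D − E| = 15.6.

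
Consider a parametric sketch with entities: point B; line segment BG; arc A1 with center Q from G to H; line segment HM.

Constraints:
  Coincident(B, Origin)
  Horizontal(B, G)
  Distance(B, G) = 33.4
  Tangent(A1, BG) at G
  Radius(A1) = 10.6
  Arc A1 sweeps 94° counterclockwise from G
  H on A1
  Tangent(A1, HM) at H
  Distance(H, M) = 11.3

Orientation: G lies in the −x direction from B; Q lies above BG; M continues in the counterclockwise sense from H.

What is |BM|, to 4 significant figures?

32.69

B is at the origin; B and G share the same y with |BG| = 33.4 and G on the −x side, so G = (-33.40, 0.000). Tangency of A1 to BG means the radius QG is perpendicular to BG, so Q = G + (0, 10.6) = (-33.40, 10.60). On A1, G sits at bearing -90° from Q; a 94° counterclockwise sweep puts H at bearing 4°, so H = Q + 10.6·(cos 4°, sin 4°) = (-22.83, 11.34). Since A1 is tangent to HM there, QH ⟂ HM, so HM runs along (−sin 4°, cos 4°); with |HM| = 11.3, M = (-23.61, 22.61). Then |BM| = |M − B| = 32.69.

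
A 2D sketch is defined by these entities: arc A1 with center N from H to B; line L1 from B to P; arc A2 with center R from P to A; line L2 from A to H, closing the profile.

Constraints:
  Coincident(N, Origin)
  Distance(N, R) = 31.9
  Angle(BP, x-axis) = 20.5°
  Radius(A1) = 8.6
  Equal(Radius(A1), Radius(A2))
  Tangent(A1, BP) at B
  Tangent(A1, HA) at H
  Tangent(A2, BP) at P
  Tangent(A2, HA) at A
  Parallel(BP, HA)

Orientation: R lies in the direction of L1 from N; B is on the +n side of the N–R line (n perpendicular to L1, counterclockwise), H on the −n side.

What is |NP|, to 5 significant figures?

33.039

The slot axis is L1's direction at 20.5°, so u = (cos 20.5°, sin 20.5°) = (0.93667, 0.35021) and n = (−sin 20.5°, cos 20.5°) = (-0.35021, 0.93667). N is at the origin and R lies 31.9 along u from N, so R = 31.9·u = (29.880, 11.172). Tangency of A1 to both parallel lines with radius 8.6 puts B and H at N ± 8.6·n: B = (-3.0118, 8.0554), H = (3.0118, -8.0554). Equal radii place P and A the same way about R: P = R + 8.6·n = (26.868, 19.227), A = R − 8.6·n = (32.892, 3.1162). Then |NP| = |P − N| = 33.039.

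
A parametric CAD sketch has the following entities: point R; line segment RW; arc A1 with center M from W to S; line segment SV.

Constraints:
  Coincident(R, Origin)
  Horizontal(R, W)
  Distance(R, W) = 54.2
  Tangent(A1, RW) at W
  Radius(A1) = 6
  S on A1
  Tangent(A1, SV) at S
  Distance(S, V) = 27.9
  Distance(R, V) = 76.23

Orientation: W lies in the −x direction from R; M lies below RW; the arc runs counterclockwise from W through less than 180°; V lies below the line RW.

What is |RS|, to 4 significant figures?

59.88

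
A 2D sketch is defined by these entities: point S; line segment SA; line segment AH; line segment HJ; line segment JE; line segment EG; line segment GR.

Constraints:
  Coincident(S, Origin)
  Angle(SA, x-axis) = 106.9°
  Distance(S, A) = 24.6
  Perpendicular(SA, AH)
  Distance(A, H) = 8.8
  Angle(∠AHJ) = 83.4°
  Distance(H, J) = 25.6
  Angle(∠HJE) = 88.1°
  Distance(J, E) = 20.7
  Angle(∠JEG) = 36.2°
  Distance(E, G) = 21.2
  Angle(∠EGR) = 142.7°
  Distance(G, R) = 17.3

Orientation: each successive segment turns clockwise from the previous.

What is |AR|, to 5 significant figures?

26.214

S is at the origin; SA runs at 106.9° with length 24.6, so A = (-7.1513, 23.538). The perpendicularity gives AH at right angles to SA, so AH runs at 16.900°; with |AH| = 8.8, H = (1.2687, 26.096). ∠AHJ = 83.4° gives HJ at -79.700° from the x-axis; with |HJ| = 25.6, J = (5.8460, 0.90834). ∠HJE = 88.1° gives JE at -171.60° from the x-axis; with |JE| = 20.7, E = (-14.632, -2.1156). ∠JEG = 36.2° gives EG at 44.600° from the x-axis; with |EG| = 21.2, G = (0.46304, 12.770). ∠EGR = 142.7° gives GR at 7.3000° from the x-axis; with |GR| = 17.3, R = (17.623, 14.968). Then |AR| = |R − A| = 26.214.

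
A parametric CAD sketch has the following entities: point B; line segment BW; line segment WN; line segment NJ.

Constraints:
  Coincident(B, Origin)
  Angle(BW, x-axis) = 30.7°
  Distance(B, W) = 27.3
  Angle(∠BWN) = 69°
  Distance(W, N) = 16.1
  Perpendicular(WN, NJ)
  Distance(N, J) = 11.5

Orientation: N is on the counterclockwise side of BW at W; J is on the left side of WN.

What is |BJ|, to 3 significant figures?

15.3

B is at the origin; BW runs at 30.7° with length 27.3, so W = 27.3·(cos 30.7°, sin 30.7°) = (23.5, 13.9). ∠BWN = 69.0°, so WN runs at 30.7° + (180° − 69.0°) = 142° from the x-axis; with |WN| = 16.1, N = W + 16.1·(cos 142°, sin 142°) = (10.8, 23.9). WN is perpendicular to NJ; with |NJ| = 11.5 on the left of WN, J = N + 11.5·(-0.620, -0.785) = (3.71, 14.9). Then |BJ| = |J − B| = 15.3.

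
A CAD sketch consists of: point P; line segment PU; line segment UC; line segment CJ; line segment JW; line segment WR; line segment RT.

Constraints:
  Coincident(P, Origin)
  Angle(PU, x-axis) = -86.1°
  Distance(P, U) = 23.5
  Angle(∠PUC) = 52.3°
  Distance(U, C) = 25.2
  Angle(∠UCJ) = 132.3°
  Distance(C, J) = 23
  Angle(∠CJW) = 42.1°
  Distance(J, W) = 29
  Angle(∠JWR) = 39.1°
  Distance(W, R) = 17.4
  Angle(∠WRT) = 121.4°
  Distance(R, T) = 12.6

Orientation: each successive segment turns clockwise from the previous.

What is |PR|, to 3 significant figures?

18.4

P is at the origin; PU runs at -86.1° with length 23.5, so U = (1.60, -23.4). ∠PUC = 52.3° gives UC at 146° from the x-axis; with |UC| = 25.2, C = (-19.3, -9.43). ∠UCJ = 132.3° gives CJ at 98.5° from the x-axis; with |CJ| = 23.0, J = (-22.7, 13.3). ∠CJW = 42.1° gives JW at -39.4° from the x-axis; with |JW| = 29.0, W = (-0.333, -5.09). ∠JWR = 39.1° gives WR at 180° from the x-axis; with |WR| = 17.4, R = (-17.7, -5.00). Then |PR| = |R − P| = 18.4.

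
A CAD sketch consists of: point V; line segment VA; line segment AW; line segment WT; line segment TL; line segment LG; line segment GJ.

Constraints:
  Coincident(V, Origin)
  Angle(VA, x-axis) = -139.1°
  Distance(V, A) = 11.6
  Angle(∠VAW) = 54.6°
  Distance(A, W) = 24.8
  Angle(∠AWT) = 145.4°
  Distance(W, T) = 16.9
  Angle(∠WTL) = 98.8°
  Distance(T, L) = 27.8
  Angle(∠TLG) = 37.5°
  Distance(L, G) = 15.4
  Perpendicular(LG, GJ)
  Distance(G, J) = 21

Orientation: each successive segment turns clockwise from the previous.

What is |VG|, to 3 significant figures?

19.6

V is at the origin; VA runs at -139.1° with length 11.6, so A = (-8.77, -7.59). ∠VAW = 54.6° gives AW at 95.5° from the x-axis; with |AW| = 24.8, W = (-11.1, 17.1). ∠AWT = 145.4° gives WT at 60.9° from the x-axis; with |WT| = 16.9, T = (-2.93, 31.9). ∠WTL = 98.8° gives TL at -20.3° from the x-axis; with |TL| = 27.8, L = (23.1, 22.2). ∠TLG = 37.5° gives LG at -163° from the x-axis; with |LG| = 15.4, G = (8.44, 17.7). Then |VG| = |G − V| = 19.6.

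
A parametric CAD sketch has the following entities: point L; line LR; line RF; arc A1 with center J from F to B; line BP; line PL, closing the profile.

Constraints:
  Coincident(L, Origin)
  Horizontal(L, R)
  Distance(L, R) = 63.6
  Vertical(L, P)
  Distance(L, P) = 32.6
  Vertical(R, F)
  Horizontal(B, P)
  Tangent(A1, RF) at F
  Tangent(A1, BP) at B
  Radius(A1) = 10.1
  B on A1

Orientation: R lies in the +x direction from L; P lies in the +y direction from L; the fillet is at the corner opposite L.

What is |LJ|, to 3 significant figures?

58.0

L is at the origin; LR is horizontal with |LR| = 63.6 and R on the +x side, so R = (63.6, 0.00). L and P share the same x with |LP| = 32.6 and P on the +y side, so P = (0.00, 32.6). The virtual corner opposite L is at (63.6, 32.6). A1 meets RF tangentially, so JF is at right angles to RF and tangency of A1 to BP means the radius JB is perpendicular to BP, with radius 10.1, so the center J sits 10.1 in from both sides at J = (53.5, 22.5). Then |LJ| = |J − L| = 58.0.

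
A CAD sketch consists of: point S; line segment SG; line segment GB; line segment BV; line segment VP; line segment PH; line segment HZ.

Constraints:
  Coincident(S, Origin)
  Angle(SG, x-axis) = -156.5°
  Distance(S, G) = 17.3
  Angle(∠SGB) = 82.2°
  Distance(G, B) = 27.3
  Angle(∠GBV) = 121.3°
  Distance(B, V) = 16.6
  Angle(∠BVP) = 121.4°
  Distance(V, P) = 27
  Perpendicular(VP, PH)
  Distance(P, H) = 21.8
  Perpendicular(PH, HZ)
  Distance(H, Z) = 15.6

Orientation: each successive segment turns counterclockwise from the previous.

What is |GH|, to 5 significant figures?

28.485

S is at the origin; SG runs at -156.5° with length 17.3, so G = (-15.865, -6.8984). ∠SGB = 82.2° gives GB at -58.700° from the x-axis; with |GB| = 27.3, B = (-1.6823, -30.225). ∠GBV = 121.3° gives BV at 0.0000° from the x-axis; with |BV| = 16.6, V = (14.918, -30.225). ∠BVP = 121.4° gives VP at 58.600° from the x-axis; with |VP| = 27.0, P = (28.985, -7.1792). VP ⟂ PH, so PH runs at 148.60°; with |PH| = 21.8, H = (10.378, 4.1788). Then |GH| = |H − G| = 28.485.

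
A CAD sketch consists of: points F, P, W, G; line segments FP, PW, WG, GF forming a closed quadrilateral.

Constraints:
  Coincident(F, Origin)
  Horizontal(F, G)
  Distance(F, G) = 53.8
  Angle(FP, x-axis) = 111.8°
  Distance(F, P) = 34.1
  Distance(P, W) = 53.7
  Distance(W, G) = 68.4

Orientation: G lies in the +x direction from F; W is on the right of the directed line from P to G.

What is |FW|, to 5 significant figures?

24.590

F is at the origin; F and G share the same y with |FG| = 53.8 and G in +x, so G = (53.8, 0). FP runs at 111.8° with |FP| = 34.1, so P = (-12.664, 31.661). W is determined by |PW| = 53.7 and |WG| = 68.4 together: it lies at the intersection of circle(P, 53.7) and circle(G, 68.4). With |PG| = 73.620, the foot of the radical line on PG is 24.620 from P and the perpendicular offset is √(53.7² − 24.620²) = 47.724. Taking the right-of-PG solution: W = (-10.961, -22.012).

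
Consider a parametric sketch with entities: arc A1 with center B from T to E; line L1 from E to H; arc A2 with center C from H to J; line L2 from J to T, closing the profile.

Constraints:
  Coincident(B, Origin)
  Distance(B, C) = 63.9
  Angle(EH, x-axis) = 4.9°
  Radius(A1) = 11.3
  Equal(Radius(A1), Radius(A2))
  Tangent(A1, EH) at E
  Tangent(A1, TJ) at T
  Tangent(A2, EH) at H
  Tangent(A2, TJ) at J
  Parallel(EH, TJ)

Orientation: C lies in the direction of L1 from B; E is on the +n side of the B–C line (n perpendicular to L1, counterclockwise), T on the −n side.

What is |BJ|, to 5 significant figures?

64.891

Tangency of A1 to both parallel lines with radius 11.3 puts E and T at B ± 11.3·n: E = (-0.96521, 11.259), T = (0.96521, -11.259). Equal radii place H and J the same way about C: H = C + 11.3·n = (62.701, 16.717), J = C − 11.3·n = (64.632, -5.8006). Then |BJ| = |J − B| = 64.891.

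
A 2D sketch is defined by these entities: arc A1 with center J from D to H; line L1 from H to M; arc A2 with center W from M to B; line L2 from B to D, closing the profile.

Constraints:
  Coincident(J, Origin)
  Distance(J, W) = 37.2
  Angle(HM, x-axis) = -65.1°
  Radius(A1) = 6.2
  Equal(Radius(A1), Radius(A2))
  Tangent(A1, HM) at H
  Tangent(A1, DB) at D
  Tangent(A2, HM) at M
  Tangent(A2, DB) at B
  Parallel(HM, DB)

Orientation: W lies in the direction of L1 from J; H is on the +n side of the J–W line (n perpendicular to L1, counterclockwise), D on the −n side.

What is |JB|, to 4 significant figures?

37.71

Tangency of A1 to both parallel lines with radius 6.2 puts H and D at J ± 6.2·n: H = (5.624, 2.610), D = (-5.624, -2.610). Equal radii place M and B the same way about W: M = W + 6.2·n = (21.29, -31.13), B = W − 6.2·n = (10.04, -36.35). Then |JB| = |B − J| = 37.71.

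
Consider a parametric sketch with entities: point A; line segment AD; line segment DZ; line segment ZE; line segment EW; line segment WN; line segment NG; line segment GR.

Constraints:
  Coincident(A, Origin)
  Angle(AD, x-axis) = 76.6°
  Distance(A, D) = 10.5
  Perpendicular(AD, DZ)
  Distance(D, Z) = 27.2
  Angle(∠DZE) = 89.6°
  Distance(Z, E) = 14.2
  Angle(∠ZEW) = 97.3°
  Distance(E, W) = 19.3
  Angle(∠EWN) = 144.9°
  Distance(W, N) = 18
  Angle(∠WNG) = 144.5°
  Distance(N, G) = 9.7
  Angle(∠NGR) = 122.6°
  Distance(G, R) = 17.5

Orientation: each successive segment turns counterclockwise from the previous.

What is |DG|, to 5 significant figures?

12.240

A is at the origin; AD runs at 76.6° with length 10.5, so D = (2.4334, 10.214). AD is perpendicular to DZ, so DZ runs at 166.60°; with |DZ| = 27.2, Z = (-24.026, 16.518). ∠DZE = 89.6° gives ZE at -103.00° from the x-axis; with |ZE| = 14.2, E = (-27.220, 2.6816). ∠ZEW = 97.3° gives EW at -20.300° from the x-axis; with |EW| = 19.3, W = (-9.1192, -4.0142). ∠EWN = 144.9° gives WN at 14.800° from the x-axis; with |WN| = 18.0, N = (8.2836, 0.58380). ∠WNG = 144.5° gives NG at 50.300° from the x-axis; with |NG| = 9.7, G = (14.480, 8.0470). Then |DG| = |G − D| = 12.240.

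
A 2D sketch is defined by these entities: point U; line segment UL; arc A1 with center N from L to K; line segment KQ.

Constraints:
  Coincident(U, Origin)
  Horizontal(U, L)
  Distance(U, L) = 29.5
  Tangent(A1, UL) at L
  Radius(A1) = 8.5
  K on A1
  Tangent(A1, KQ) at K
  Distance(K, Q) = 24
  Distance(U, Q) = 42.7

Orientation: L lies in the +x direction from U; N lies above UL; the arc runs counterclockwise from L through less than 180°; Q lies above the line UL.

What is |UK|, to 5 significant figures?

39.079

U is at the origin; UL is horizontal with |UL| = 29.5 and L on the +x side, so L = (29.500, 0.0000). The tangent condition forces NL to be normal to UL, so N = L + (0, 8.5) = (29.500, 8.5000). Since NK ⟂ KQ (tangency), |NQ| = √(8.5² + 24.0²) = 25.461 regardless of where K sits on A1. So Q lies on both circle(U, 42.7) and circle(N, 25.461); the above-UL intersection is Q = (26.168, 33.742). K is the foot of the tangent from Q: K = (37.072, 12.362).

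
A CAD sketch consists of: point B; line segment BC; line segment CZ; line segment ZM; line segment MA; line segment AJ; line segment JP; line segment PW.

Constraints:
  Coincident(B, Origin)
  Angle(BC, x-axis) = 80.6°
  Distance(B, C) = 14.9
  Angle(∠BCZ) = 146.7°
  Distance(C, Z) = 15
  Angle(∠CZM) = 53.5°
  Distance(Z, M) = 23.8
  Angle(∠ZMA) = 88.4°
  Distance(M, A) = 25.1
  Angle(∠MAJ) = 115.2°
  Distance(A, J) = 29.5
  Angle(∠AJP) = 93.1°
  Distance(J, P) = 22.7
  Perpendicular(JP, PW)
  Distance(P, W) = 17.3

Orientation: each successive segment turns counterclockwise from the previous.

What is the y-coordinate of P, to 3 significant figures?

32.5

B is at the origin; BC runs at 80.6° with length 14.9, so C = (2.43, 14.7). ∠BCZ = 146.7° gives CZ at 114° from the x-axis; with |CZ| = 15.0, Z = (-3.64, 28.4). ∠CZM = 53.5° gives ZM at -120° from the x-axis; with |ZM| = 23.8, M = (-15.4, 7.72). ∠ZMA = 88.4° gives MA at -28.0° from the x-axis; with |MA| = 25.1, A = (6.76, -4.06). ∠MAJ = 115.2° gives AJ at 36.8° from the x-axis; with |AJ| = 29.5, J = (30.4, 13.6). ∠AJP = 93.1° gives JP at 124° from the x-axis; with |JP| = 22.7, P = (17.8, 32.5). So P.y = 32.5.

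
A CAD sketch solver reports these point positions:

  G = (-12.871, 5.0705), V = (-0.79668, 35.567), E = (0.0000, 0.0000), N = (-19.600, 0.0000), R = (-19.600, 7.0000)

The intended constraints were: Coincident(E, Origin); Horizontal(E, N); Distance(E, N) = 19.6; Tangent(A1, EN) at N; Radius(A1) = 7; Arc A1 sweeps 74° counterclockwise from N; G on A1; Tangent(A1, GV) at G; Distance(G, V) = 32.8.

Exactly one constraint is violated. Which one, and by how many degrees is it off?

Tangent(A1, GV) at G — off by 5.60°.

E = (0.00, 0.00) ✓; E.y = 0.00, N.y = 0.00 ✓; |EN| = 19.60 ✓; ∠(RN, NE) = 90.00° ✓; |RN| = 7.000 ✓; bearing(R→G) − bearing(R→N) = 74.00° ✓; |RG| = 7.000 ✓; ∠(RG, GV) = 95.60° ✗; |GV| = 32.80 ✓.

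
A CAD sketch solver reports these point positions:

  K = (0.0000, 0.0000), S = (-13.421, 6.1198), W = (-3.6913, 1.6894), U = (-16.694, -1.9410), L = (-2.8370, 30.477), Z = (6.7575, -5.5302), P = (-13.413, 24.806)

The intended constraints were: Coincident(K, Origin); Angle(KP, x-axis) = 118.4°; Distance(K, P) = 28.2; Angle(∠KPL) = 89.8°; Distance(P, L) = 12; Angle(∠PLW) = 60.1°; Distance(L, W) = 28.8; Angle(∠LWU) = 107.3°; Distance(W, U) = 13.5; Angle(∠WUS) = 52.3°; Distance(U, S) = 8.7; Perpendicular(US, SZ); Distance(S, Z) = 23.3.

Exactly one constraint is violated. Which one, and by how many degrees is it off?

Perpendicular(US, SZ) — off by 7.90°.

K = (0.00, 0.00) ✓; KP at 118.4° ✓; |KP| = 28.20 ✓; ∠KPL = 89.80° ✓; |PL| = 12.00 ✓; ∠PLW = 60.10° ✓; |LW| = 28.80 ✓; ∠LWU = 107.3° ✓; |WU| = 13.50 ✓; ∠WUS = 52.30° ✓; |US| = 8.700 ✓; ∠(US, SZ) = 97.90° ✗; |SZ| = 23.30 ✓.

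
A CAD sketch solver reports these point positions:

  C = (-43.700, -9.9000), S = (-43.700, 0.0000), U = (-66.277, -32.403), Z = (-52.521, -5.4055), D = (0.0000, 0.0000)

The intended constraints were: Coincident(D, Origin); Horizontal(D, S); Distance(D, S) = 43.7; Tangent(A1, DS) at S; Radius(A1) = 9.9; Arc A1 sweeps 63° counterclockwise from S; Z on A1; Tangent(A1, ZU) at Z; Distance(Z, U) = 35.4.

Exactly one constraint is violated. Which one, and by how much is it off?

Distance(Z, U) = 35.4 — off by 5.10.

D = (0.00, 0.00) ✓; D.y = 0.00, S.y = 0.00 ✓; |DS| = 43.70 ✓; ∠(CS, SD) = 90.00° ✓; |CS| = 9.900 ✓; bearing(C→Z) − bearing(C→S) = 63.00° ✓; |CZ| = 9.900 ✓; ∠(CZ, ZU) = 90.00° ✓; |ZU| = 30.30 ✗.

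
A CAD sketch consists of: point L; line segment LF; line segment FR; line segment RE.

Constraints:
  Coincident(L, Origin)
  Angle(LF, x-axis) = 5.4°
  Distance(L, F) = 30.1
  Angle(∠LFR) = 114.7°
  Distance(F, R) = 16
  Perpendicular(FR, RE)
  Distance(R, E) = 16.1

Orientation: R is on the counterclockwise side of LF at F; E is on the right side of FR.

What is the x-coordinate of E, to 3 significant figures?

50.4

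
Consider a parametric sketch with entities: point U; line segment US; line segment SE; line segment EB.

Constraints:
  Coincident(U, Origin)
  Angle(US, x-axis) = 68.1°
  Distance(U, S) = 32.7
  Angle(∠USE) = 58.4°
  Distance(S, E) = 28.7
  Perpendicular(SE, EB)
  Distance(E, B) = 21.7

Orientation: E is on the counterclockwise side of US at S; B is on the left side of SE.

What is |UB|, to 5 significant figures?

13.100

U is at the origin; US runs at 68.1° with length 32.7, so S = 32.7·(cos 68.1°, sin 68.1°) = (12.197, 30.340). ∠USE = 58.4°, so SE runs at 68.1° + (180° − 58.4°) = 189.70° from the x-axis; with |SE| = 28.7, E = S + 28.7·(cos 189.70°, sin 189.70°) = (-16.093, 25.505). SE ⟂ EB; with |EB| = 21.7 on the left of SE, B = E + 21.7·(0.16849, -0.98570) = (-12.437, 4.1148). Then |UB| = |B − U| = 13.100.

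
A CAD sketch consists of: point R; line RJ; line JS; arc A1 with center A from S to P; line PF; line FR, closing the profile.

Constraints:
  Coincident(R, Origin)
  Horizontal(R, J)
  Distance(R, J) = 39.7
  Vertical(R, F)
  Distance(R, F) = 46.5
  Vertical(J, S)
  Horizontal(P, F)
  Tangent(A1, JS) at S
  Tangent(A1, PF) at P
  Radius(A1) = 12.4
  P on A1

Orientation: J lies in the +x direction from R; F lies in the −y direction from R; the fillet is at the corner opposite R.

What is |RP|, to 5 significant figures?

53.922

The virtual corner opposite R is at (39.700, -46.500). Since A1 is tangent to JS there, AS ⟂ JS and tangency of A1 to PF means the radius AP is perpendicular to PF, with radius 12.4, so the center A sits 12.4 in from both sides at A = (27.300, -34.100). That places the tangent points at S = (39.700, -34.100) on JS and P = (27.300, -46.500) on PF. Then |RP| = |P − R| = 53.922.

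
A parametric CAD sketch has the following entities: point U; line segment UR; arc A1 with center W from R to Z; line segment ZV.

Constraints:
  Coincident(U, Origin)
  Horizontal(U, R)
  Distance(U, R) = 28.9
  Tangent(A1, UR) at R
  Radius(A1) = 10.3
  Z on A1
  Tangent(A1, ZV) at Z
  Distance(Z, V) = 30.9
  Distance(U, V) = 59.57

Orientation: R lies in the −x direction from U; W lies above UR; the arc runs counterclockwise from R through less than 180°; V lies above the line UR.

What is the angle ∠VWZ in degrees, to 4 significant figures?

71.57°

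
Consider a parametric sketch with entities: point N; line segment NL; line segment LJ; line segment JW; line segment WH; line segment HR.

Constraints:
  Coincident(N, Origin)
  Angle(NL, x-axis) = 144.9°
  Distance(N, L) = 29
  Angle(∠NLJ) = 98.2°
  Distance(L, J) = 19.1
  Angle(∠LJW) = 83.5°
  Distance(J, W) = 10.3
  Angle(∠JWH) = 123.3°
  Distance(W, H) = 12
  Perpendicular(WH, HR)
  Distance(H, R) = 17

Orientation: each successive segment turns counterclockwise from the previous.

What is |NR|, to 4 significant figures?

28.47

N is at the origin; NL runs at 144.9° with length 29.0, so L = (-23.73, 16.68). ∠NLJ = 98.2° gives LJ at -133.3° from the x-axis; with |LJ| = 19.1, J = (-36.83, 2.775). ∠LJW = 83.5° gives JW at -36.80° from the x-axis; with |JW| = 10.3, W = (-28.58, -3.395). ∠JWH = 123.3° gives WH at 19.90° from the x-axis; with |WH| = 12.0, H = (-17.29, 0.6893). WH ⟂ HR, so HR runs at 109.9°; with |HR| = 17.0, R = (-23.08, 16.67). Then |NR| = |R − N| = 28.47.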